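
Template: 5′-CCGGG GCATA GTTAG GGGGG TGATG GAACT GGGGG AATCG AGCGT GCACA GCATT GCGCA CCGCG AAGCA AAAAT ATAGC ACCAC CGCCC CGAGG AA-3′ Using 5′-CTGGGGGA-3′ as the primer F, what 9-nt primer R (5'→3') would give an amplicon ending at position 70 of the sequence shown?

5'-TGCTTCGCG-3'

The forward primer binds at positions 29–36; the product's 3' end on the top strand is position 70.
The reverse primer anneals to the top strand over positions 62–70, i.e. to CGCGAAGCA.
Its sequence written 5'→3' is the reverse complement: TGCTTCGCG.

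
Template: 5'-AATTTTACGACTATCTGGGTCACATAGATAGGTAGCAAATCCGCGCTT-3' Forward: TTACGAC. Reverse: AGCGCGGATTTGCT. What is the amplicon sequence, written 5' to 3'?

5'-TTACGACTATCTGGGTCACATAGATAGGTAGCAAATCCGCGCT-3'

The forward primer matches the template at positions 5–11.
The reverse primer's reverse complement is AGCAAATCCGCGCT, which matches the template at positions 34–47.
The product is the template from position 5 through 47 (43 bp).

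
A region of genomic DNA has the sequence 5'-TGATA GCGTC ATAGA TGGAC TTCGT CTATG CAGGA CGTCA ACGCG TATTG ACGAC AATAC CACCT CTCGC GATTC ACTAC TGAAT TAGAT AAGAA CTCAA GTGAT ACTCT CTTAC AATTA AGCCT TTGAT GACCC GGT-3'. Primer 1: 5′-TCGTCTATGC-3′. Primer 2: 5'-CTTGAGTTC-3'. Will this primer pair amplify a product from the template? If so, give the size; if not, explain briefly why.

Primer 1 (TCGTCTATGC) matches the top strand at positions 22–31; it acts as a forward primer.
Primer 2's reverse complement is GAACTCAAG, matching the top strand at positions 93–101; it acts as a reverse primer.
The 3' ends face each other across positions 22–101, giving an 80 bp product.

Yes — an 80 bp product.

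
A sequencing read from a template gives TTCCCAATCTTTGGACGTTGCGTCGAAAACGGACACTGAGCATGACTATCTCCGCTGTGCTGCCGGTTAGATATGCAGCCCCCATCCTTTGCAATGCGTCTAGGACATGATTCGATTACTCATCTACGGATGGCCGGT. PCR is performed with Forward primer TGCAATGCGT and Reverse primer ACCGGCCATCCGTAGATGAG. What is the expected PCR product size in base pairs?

Scanning the template, TGCAATGCGT occurs at positions 90–99; this primer anneals to the bottom strand there with its 3' end pointing downstream.
Taking the reverse complement of ACCGGCCATCCGTAGATGAG gives CTCATCTACGGATGGCCGGT, found at positions 119–138 on the template; the primer anneals here to the top strand with its 3' end pointing upstream.
The product runs from position 90 to position 138, so its length is 138 − 90 + 1 = 49 bp.

49 bp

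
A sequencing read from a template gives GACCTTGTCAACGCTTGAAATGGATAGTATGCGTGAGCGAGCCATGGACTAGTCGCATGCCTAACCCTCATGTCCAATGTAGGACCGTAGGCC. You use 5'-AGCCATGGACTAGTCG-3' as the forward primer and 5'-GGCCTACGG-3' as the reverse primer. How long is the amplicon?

Forward primer AGCCATGGACTAGTCG is found on the top strand at positions 40–55.
Reverse complement of the reverse primer: CCGTAGGCC. This occurs on the top strand at positions 85–93.
Amplicon spans positions 40–93: 54 bp.

54 bp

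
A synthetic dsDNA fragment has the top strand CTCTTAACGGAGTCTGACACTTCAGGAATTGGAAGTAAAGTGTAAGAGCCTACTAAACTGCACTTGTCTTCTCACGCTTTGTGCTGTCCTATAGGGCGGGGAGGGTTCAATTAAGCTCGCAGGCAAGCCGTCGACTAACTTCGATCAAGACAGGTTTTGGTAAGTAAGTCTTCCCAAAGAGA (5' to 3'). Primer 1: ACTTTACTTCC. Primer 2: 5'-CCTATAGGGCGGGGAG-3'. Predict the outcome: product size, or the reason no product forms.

No product — the primers' 3' ends point away from each other.

Primer 1 (ACTTTACTTCC) has reverse complement GGAAGTAAAGT, which matches the top strand at positions 31–41; primer 1 anneals to the top strand there with its 3' end pointing upstream toward position 31.
Primer 2 (CCTATAGGGCGGGGAG) matches the top strand directly at positions 88–103; it anneals to the bottom strand with its 3' end pointing downstream toward position 103.
The 3' ends diverge (primer 1 extends toward position 1, primer 2 toward position 182), so the primers never converge on a shared product.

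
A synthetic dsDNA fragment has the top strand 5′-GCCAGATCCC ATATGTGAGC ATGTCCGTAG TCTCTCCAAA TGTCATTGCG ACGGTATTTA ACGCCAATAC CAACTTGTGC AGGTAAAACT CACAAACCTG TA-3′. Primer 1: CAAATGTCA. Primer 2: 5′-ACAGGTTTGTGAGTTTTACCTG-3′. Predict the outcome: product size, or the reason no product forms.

Yes — a 65 bp product.

Primer 1 (CAAATGTCA) matches the top strand at positions 37–45; it acts as a forward primer.
Primer 2's reverse complement is CAGGTAAAACTCACAAACCTGT, matching the top strand at positions 80–101; it acts as a reverse primer.
The 3' ends face each other across positions 37–101, giving a 65 bp product.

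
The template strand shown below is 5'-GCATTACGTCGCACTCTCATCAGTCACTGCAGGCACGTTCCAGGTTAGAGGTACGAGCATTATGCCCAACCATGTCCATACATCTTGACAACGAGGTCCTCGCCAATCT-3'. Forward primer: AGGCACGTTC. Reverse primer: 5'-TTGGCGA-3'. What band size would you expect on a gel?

The forward primer matches the template at positions 31–40.
Reverse complement of the reverse primer: TCGCCAA. This occurs on the top strand at positions 100–106.
Amplicon spans positions 31–106: 76 bp.

76 bp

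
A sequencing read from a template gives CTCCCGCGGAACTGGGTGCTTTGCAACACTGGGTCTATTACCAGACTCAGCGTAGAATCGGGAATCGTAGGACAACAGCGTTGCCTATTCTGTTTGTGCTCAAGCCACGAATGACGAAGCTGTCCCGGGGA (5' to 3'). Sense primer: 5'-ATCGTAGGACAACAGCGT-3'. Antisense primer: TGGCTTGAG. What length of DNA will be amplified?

The forward primer matches the template at positions 64–81.
Reverse complement of the reverse primer: CTCAAGCCA. This occurs on the top strand at positions 99–107.
Amplicon spans positions 64–107: 44 bp.

44 bp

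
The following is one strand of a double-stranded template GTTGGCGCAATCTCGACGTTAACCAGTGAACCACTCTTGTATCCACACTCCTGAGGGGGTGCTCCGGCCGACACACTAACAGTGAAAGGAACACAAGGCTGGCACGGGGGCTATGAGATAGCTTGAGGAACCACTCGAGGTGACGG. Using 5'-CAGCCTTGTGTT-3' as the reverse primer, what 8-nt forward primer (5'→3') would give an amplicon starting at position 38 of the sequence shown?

The reverse primer's reverse complement AACACAAGGCTG matches the template at positions 90–101; the product starts at position 38.
The forward primer is identical to the top strand over positions 38–45: TGTATCCA.

5'-TGTATCCA-3'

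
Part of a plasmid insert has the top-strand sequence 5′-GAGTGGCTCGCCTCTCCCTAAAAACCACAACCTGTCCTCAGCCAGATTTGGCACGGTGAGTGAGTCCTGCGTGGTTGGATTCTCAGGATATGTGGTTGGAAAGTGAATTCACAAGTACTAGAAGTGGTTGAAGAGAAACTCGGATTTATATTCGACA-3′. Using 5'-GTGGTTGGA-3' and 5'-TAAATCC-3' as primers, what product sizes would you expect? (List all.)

78 bp, 57 bp

The forward primer GTGGTTGGA matches the top strand at positions 71–79, 92–100.
The reverse primer's reverse complement is GGATTTA, matching at positions 142–148.
Each forward site pairs with the reverse site to give a product ending at position 148: sizes 78, 57 bp.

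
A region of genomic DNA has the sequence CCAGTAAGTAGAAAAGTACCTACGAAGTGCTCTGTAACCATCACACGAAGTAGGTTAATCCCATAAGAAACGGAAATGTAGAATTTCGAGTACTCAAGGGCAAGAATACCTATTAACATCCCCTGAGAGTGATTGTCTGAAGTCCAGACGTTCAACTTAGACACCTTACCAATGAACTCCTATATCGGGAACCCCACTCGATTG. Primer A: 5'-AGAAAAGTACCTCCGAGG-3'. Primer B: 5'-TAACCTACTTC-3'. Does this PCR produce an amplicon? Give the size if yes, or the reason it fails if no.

No product — primer A has no binding site in the template.

Primer A (AGAAAAGTACCTCCGAGG) does not match the top strand, and its reverse complement CCTCGGAGGTACTTTTCT does not match either.
With no annealing site for primer A, no amplification occurs.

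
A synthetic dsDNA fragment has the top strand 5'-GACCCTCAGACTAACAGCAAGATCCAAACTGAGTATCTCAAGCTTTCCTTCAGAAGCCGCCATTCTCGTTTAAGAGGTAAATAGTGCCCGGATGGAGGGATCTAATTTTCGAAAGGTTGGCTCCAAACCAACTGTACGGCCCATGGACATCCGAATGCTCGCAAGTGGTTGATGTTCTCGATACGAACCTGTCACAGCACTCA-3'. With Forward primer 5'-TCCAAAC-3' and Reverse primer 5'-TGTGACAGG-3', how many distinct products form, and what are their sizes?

Two products: 174 bp, 75 bp

The forward primer TCCAAAC matches the top strand at positions 23–29, 122–128.
The reverse primer's reverse complement is CCTGTCACA, matching at positions 188–196.
Each forward site pairs with the reverse site to give a product ending at position 196: sizes 174, 75 bp.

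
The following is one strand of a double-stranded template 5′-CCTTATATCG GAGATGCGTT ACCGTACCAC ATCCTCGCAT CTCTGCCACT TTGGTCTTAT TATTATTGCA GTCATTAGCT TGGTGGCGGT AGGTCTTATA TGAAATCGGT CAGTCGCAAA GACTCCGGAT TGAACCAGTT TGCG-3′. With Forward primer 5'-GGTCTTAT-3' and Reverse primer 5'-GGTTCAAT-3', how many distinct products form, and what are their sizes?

Two products: 84 bp, 45 bp

The forward primer GGTCTTAT matches the top strand at positions 53–60, 92–99.
The reverse primer's reverse complement is ATTGAACC, matching at positions 129–136.
Each forward site pairs with the reverse site to give a product ending at position 136: sizes 84, 45 bp.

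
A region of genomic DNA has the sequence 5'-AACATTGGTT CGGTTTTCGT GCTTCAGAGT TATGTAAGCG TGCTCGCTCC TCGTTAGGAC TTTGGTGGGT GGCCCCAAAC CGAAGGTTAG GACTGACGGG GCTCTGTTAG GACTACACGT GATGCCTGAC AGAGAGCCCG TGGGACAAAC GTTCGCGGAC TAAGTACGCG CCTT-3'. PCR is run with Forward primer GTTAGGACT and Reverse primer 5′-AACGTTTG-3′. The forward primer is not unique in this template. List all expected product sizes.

The forward primer GTTAGGACT matches the top strand at positions 53–61, 86–94, 106–114.
The reverse primer's reverse complement is CAAACGTT, matching at positions 146–153.
Each forward site pairs with the reverse site to give a product ending at position 153: sizes 101, 68, 48 bp.

101 bp, 68 bp, 48 bp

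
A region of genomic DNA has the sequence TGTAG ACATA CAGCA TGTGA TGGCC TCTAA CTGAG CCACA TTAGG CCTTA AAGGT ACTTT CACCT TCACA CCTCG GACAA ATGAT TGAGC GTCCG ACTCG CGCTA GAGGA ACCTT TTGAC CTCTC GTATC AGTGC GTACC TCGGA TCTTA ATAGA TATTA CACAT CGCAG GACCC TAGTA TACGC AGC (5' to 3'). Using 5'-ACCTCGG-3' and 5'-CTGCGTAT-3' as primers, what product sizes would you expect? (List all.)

118 bp, 50 bp

The forward primer ACCTCGG matches the top strand at positions 70–76, 138–144.
The reverse primer's reverse complement is ATACGCAG, matching at positions 180–187.
Each forward site pairs with the reverse site to give a product ending at position 187: sizes 118, 50 bp.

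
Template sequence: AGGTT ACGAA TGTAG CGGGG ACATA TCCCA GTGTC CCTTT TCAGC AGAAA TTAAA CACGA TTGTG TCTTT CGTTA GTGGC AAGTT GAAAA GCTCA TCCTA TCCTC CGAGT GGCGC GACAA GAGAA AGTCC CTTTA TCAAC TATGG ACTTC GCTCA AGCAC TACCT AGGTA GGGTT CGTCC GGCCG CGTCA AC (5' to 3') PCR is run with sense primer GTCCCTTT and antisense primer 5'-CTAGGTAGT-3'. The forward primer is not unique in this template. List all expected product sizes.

The forward primer GTCCCTTT matches the top strand at positions 33–40, 127–134.
The reverse primer's reverse complement is ACTACCTAG, matching at positions 159–167.
Each forward site pairs with the reverse site to give a product ending at position 167: sizes 135, 41 bp.

135 bp, 41 bp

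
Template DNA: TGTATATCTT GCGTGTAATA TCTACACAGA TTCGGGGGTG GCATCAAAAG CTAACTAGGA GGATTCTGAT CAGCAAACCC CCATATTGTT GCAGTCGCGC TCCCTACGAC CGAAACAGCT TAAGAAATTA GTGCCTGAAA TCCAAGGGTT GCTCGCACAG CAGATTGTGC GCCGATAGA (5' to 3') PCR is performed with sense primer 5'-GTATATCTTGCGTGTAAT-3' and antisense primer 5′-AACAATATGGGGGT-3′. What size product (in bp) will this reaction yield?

89 bp

Forward primer GTATATCTTGCGTGTAAT is found on the top strand at positions 2–19.
Reverse complement of the reverse primer: ACCCCCATATTGTT. This occurs on the top strand at positions 77–90.
The product runs from position 2 to position 90, so its length is 90 − 2 + 1 = 89 bp.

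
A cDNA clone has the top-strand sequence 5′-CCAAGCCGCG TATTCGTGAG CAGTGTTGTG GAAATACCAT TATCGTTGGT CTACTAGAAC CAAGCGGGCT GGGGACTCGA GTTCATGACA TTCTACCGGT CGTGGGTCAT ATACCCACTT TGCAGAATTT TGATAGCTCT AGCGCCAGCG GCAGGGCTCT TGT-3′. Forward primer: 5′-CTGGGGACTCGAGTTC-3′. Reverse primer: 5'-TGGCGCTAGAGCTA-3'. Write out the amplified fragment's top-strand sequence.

The forward primer matches the template at positions 69–84.
Taking the reverse complement of TGGCGCTAGAGCTA gives TAGCTCTAGCGCCA, found at positions 134–147 on the template; the primer anneals here to the top strand with its 3' end pointing upstream.
The product is the template from position 69 through 147 (79 bp).

5'-CTGGGGACTCGAGTTCATGACATTCTACCGGTCGTGGGTCATATACCCACTTTGCAGAATTTTGATAGCTCTAGCGCCA-3'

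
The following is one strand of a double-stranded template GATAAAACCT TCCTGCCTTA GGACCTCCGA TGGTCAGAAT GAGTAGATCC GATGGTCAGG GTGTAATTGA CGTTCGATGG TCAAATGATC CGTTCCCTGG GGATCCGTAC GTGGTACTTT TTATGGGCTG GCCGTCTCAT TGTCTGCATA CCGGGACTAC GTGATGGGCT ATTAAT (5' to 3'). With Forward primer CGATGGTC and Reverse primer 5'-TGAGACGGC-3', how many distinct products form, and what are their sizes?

Three products: 112 bp, 90 bp, 65 bp

The forward primer CGATGGTC matches the top strand at positions 28–35, 50–57, 75–82.
The reverse primer's reverse complement is GCCGTCTCA, matching at positions 131–139.
Each forward site pairs with the reverse site to give a product ending at position 139: sizes 112, 90, 65 bp.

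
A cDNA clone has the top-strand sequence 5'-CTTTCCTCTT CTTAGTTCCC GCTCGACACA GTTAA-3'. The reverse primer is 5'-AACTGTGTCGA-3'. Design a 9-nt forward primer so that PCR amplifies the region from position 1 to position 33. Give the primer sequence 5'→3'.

The reverse primer's reverse complement TCGACACAGTT matches the template at positions 23–33; the product starts at position 1.
The forward primer is identical to the top strand over positions 1–9: CTTTCCTCT.

5'-CTTTCCTCT-3'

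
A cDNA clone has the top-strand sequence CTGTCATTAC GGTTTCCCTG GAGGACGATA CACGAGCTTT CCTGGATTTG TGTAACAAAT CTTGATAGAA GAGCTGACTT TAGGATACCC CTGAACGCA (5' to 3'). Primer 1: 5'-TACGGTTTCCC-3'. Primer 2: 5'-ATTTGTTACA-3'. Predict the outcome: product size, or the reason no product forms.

Yes — a 53 bp product.

Primer 1 (TACGGTTTCCC) matches the top strand at positions 8–18; it acts as a forward primer.
Primer 2's reverse complement is TGTAACAAAT, matching the top strand at positions 51–60; it acts as a reverse primer.
The 3' ends face each other across positions 8–60, giving a 53 bp product.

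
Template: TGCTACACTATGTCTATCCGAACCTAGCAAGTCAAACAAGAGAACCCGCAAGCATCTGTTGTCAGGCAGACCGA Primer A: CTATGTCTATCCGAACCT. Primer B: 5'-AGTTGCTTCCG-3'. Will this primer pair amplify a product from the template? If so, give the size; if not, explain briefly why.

No product — primer B has no binding site in the template.

Primer B (AGTTGCTTCCG) does not match the top strand, and its reverse complement CGGAAGCAACT does not match either.
With no annealing site for primer B, no amplification occurs.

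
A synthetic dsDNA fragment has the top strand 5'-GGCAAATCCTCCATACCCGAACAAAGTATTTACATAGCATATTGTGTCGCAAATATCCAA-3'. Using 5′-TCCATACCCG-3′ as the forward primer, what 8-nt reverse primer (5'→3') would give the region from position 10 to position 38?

5'-GCTATGTA-3'

The product's 3' end on the top strand is position 38.
The reverse primer anneals to the top strand over positions 31–38, i.e. to TACATAGC.
Its sequence written 5'→3' is the reverse complement: GCTATGTA.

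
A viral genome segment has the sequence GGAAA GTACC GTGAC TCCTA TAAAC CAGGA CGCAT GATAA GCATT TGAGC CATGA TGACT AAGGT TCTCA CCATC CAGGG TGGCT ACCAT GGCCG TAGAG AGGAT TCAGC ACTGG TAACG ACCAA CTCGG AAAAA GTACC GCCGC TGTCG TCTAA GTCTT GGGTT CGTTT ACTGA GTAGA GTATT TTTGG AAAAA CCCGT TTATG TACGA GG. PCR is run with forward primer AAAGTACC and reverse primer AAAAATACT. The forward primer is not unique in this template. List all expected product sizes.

186 bp, 56 bp

The forward primer AAAGTACC matches the top strand at positions 3–10, 133–140.
The reverse primer's reverse complement is AGTATTTTT, matching at positions 180–188.
Each forward site pairs with the reverse site to give a product ending at position 188: sizes 186, 56 bp.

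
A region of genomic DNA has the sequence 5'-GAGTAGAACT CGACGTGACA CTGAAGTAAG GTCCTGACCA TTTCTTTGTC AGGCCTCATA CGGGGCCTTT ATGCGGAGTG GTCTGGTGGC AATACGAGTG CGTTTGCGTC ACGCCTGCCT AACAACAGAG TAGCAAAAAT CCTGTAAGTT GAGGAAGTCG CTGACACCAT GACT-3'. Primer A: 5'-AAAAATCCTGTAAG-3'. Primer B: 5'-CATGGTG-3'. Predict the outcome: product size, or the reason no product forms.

Yes — a 37 bp product.

Primer A (AAAAATCCTGTAAG) matches the top strand at positions 135–148; it acts as a forward primer.
Primer B's reverse complement is CACCATG, matching the top strand at positions 165–171; it acts as a reverse primer.
The 3' ends face each other across positions 135–171, giving a 37 bp product.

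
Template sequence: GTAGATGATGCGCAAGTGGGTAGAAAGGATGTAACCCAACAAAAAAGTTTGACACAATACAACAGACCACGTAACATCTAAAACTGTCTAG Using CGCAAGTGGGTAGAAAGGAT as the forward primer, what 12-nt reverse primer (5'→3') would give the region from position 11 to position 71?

The product's 3' end on the top strand is position 71.
The reverse primer anneals to the top strand over positions 60–71, i.e. to CAACAGACCACG.
Its sequence written 5'→3' is the reverse complement: CGTGGTCTGTTG.

5'-CGTGGTCTGTTG-3'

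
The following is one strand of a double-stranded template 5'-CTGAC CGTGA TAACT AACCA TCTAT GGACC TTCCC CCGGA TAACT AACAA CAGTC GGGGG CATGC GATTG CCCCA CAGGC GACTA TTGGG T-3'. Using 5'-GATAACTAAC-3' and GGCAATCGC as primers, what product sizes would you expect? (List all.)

64 bp, 34 bp

The forward primer GATAACTAAC matches the top strand at positions 9–18, 39–48.
The reverse primer's reverse complement is GCGATTGCC, matching at positions 64–72.
Each forward site pairs with the reverse site to give a product ending at position 72: sizes 64, 34 bp.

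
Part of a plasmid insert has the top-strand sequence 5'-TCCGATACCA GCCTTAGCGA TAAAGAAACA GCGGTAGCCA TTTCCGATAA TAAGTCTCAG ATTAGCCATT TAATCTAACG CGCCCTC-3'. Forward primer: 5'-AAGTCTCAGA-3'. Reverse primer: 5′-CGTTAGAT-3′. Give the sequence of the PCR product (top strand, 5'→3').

The forward primer matches the template at positions 52–61.
Reverse complement of the reverse primer: ATCTAACG. This occurs on the top strand at positions 73–80.
The product is the template from position 52 through 80 (29 bp).

5'-AAGTCTCAGATTAGCCATTTAATCTAACG-3'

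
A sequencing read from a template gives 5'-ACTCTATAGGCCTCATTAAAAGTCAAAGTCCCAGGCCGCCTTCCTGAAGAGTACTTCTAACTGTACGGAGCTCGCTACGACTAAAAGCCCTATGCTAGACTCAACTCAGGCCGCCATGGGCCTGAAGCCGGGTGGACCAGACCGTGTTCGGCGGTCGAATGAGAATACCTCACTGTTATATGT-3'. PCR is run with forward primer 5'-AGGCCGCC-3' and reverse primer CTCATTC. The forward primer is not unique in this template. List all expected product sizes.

131 bp, 56 bp

The forward primer AGGCCGCC matches the top strand at positions 33–40, 108–115.
The reverse primer's reverse complement is GAATGAG, matching at positions 157–163.
Each forward site pairs with the reverse site to give a product ending at position 163: sizes 131, 56 bp.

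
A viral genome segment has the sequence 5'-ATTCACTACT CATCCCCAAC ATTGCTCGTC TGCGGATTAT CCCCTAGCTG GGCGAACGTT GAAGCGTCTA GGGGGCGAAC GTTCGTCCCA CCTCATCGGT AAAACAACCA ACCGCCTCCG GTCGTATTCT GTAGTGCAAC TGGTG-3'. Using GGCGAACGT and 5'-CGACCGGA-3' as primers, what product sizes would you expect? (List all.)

74 bp, 51 bp

The forward primer GGCGAACGT matches the top strand at positions 51–59, 74–82.
The reverse primer's reverse complement is TCCGGTCG, matching at positions 117–124.
Each forward site pairs with the reverse site to give a product ending at position 124: sizes 74, 51 bp.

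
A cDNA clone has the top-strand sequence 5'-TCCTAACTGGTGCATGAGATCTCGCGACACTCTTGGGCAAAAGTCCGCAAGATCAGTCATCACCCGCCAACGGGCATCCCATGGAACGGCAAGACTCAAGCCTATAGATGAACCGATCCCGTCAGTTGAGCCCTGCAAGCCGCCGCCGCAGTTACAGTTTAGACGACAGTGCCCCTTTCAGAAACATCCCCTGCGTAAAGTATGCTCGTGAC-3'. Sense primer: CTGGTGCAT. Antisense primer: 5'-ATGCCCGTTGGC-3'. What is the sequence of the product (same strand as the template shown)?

Scanning the template, CTGGTGCAT occurs at positions 7–15; this primer anneals to the bottom strand there with its 3' end pointing downstream.
Reverse complement of the reverse primer: GCCAACGGGCAT. This occurs on the top strand at positions 66–77.
The product is the template from position 7 through 77 (71 bp).

5'-CTGGTGCATGAGATCTCGCGACACTCTTGGGCAAAAGTCCGCAAGATCAGTCATCACCCGCCAACGGGCAT-3'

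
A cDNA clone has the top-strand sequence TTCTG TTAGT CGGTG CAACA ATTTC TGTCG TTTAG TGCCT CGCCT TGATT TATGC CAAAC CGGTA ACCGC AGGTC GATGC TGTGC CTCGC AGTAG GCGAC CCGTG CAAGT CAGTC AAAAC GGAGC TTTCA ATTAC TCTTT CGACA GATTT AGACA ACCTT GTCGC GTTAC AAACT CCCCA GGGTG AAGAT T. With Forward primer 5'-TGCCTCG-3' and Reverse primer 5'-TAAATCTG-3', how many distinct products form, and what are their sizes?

The forward primer TGCCTCG matches the top strand at positions 36–42, 83–89.
The reverse primer's reverse complement is CAGATTTA, matching at positions 144–151.
Each forward site pairs with the reverse site to give a product ending at position 151: sizes 116, 69 bp.

Two products: 116 bp, 69 bp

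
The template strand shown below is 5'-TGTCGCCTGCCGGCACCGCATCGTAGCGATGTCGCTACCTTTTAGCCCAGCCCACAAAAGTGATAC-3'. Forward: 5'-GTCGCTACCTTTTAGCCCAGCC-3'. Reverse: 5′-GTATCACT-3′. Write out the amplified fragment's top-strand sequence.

The forward primer matches the template at positions 31–52.
The reverse primer's reverse complement is AGTGATAC, which matches the template at positions 59–66.
The product is the template from position 31 through 66 (36 bp).

5'-GTCGCTACCTTTTAGCCCAGCCCACAAAAGTGATAC-3'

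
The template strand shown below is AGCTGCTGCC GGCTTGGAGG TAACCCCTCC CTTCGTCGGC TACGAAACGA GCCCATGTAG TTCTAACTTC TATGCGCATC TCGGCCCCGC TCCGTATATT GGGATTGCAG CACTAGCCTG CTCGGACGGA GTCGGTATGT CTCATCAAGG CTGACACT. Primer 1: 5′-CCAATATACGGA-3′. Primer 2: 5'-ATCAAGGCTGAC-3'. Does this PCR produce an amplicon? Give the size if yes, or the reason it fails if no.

Primer 1 (CCAATATACGGA) has reverse complement TCCGTATATTGG, which matches the top strand at positions 91–102; primer 1 anneals to the top strand there with its 3' end pointing upstream toward position 91.
Primer 2 (ATCAAGGCTGAC) matches the top strand directly at positions 144–155; it anneals to the bottom strand with its 3' end pointing downstream toward position 155.
The 3' ends diverge (primer 1 extends toward position 1, primer 2 toward position 158), so the primers never converge on a shared product.

No product — the primers' 3' ends point away from each other.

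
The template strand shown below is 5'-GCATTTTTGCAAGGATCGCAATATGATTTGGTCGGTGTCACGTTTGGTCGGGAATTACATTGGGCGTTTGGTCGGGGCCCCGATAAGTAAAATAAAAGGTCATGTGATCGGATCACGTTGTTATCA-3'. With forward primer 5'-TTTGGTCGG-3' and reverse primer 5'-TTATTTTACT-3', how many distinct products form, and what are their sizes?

The forward primer TTTGGTCGG matches the top strand at positions 27–35, 43–51, 67–75.
The reverse primer's reverse complement is AGTAAAATAA, matching at positions 86–95.
Each forward site pairs with the reverse site to give a product ending at position 95: sizes 69, 53, 29 bp.

Three products: 69 bp, 53 bp, 29 bp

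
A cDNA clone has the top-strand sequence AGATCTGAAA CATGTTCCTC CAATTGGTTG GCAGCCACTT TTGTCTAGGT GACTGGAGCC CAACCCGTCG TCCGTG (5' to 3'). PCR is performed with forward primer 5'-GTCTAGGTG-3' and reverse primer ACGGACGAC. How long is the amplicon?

Scanning the template, GTCTAGGTG occurs at positions 43–51; this primer anneals to the bottom strand there with its 3' end pointing downstream.
Taking the reverse complement of ACGGACGAC gives GTCGTCCGT, found at positions 67–75 on the template; the primer anneals here to the top strand with its 3' end pointing upstream.
Product length = (reverse-primer end) − (forward-primer start) + 1 = 75 − 43 + 1 = 33 bp.

33 bp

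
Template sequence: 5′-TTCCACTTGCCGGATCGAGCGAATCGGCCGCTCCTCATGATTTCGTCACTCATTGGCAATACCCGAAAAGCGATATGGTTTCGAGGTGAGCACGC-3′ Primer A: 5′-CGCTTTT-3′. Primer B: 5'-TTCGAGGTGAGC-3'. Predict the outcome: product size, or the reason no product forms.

No product — the primers' 3' ends point away from each other.

Primer A (CGCTTTT) has reverse complement AAAAGCG, which matches the top strand at positions 66–72; primer A anneals to the top strand there with its 3' end pointing upstream toward position 66.
Primer B (TTCGAGGTGAGC) matches the top strand directly at positions 80–91; it anneals to the bottom strand with its 3' end pointing downstream toward position 91.
The 3' ends diverge (primer A extends toward position 1, primer B toward position 95), so the primers never converge on a shared product.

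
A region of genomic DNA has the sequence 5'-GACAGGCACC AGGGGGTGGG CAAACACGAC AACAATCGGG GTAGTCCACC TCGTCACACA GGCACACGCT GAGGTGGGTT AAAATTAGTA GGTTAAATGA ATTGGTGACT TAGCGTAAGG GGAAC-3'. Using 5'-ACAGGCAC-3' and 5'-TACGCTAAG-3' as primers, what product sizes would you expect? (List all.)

116 bp, 60 bp

The forward primer ACAGGCAC matches the top strand at positions 2–9, 58–65.
The reverse primer's reverse complement is CTTAGCGTA, matching at positions 109–117.
Each forward site pairs with the reverse site to give a product ending at position 117: sizes 116, 60 bp.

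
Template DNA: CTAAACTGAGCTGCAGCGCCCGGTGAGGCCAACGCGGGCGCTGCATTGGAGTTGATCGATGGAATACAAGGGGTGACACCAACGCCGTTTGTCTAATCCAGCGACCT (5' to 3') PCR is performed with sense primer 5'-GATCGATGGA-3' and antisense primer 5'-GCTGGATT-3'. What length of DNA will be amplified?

Scanning the template, GATCGATGGA occurs at positions 54–63; this primer anneals to the bottom strand there with its 3' end pointing downstream.
The reverse primer's reverse complement is AATCCAGC, which matches the template at positions 95–102.
The product runs from position 54 to position 102, so its length is 102 − 54 + 1 = 49 bp.

49 bp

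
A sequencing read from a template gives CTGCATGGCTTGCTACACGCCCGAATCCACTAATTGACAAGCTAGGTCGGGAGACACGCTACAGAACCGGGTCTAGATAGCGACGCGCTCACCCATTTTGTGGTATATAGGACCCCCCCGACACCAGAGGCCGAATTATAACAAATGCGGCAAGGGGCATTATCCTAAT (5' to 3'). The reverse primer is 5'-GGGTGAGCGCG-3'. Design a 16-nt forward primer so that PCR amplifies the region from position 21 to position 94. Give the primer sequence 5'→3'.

5'-CCGAATCCACTAATTG-3'

The reverse primer's reverse complement CGCGCTCACCC matches the template at positions 84–94; the product starts at position 21.
The forward primer is identical to the top strand over positions 21–36: CCGAATCCACTAATTG.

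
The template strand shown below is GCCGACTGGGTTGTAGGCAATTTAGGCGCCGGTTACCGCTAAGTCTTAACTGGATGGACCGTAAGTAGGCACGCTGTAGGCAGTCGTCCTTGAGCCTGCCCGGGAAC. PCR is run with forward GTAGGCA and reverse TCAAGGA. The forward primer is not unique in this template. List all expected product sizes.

The forward primer GTAGGCA matches the top strand at positions 13–19, 65–71, 76–82.
The reverse primer's reverse complement is TCCTTGA, matching at positions 87–93.
Each forward site pairs with the reverse site to give a product ending at position 93: sizes 81, 29, 18 bp.

81 bp, 29 bp, 18 bp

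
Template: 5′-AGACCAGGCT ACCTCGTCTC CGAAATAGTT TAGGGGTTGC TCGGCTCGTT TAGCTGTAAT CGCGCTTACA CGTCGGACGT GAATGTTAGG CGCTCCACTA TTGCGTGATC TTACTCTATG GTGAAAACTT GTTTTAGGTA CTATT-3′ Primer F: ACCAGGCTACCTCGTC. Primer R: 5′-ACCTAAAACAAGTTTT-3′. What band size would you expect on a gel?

Forward primer ACCAGGCTACCTCGTC is found on the top strand at positions 3–18.
Reverse complement of the reverse primer: AAAACTTGTTTTAGGT. This occurs on the top strand at positions 124–139.
Amplicon spans positions 3–139: 137 bp.

137 bp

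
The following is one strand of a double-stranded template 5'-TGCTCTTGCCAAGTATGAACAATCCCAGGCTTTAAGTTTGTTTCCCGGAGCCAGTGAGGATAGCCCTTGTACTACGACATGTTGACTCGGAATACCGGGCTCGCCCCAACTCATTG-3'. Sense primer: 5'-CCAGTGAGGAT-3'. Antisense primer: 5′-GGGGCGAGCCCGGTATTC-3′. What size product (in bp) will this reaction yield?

Forward primer CCAGTGAGGAT is found on the top strand at positions 51–61.
Taking the reverse complement of GGGGCGAGCCCGGTATTC gives GAATACCGGGCTCGCCCC, found at positions 90–107 on the template; the primer anneals here to the top strand with its 3' end pointing upstream.
Product length = (reverse-primer end) − (forward-primer start) + 1 = 107 − 51 + 1 = 57 bp.

57 bp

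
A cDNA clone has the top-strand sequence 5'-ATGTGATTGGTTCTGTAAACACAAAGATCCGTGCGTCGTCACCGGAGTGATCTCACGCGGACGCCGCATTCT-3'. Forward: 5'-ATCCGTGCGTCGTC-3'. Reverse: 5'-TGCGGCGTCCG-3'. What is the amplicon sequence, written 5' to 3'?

5'-ATCCGTGCGTCGTCACCGGAGTGATCTCACGCGGACGCCGCA-3'

The forward primer matches the template at positions 27–40.
The reverse primer's reverse complement is CGGACGCCGCA, which matches the template at positions 58–68.
The product is the template from position 27 through 68 (42 bp).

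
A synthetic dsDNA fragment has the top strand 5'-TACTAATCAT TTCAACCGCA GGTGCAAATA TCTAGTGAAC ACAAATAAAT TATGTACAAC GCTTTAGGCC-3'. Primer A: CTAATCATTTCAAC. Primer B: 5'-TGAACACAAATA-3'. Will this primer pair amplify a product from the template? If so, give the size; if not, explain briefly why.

Primer A (CTAATCATTTCAAC) matches the top strand at positions 3–16 (3' end points downstream).
Primer B (TGAACACAAATA) also matches the top strand directly, at positions 36–47 — its reverse complement TATTTGTGTTCA is not present.
Both primers anneal to the bottom strand with 3' ends pointing the same way, so neither can prime synthesis back toward the other.

No product — both primers anneal to the same strand and extend in the same direction.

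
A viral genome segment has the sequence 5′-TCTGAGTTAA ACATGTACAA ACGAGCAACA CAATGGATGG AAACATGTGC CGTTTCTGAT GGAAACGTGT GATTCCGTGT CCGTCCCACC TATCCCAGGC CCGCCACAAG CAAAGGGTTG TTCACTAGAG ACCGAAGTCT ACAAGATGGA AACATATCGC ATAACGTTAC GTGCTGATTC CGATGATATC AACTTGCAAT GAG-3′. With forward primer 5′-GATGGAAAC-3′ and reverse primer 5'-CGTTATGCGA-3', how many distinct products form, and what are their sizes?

Three products: 131 bp, 109 bp, 22 bp

The forward primer GATGGAAAC matches the top strand at positions 36–44, 58–66, 145–153.
The reverse primer's reverse complement is TCGCATAACG, matching at positions 157–166.
Each forward site pairs with the reverse site to give a product ending at position 166: sizes 131, 109, 22 bp.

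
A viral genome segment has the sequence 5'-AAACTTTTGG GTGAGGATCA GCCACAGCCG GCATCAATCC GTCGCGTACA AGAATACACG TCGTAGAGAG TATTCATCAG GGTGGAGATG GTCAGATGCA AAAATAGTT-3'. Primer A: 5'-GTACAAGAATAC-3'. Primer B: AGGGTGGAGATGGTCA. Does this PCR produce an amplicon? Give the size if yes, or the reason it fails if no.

No product — both primers anneal to the same strand and extend in the same direction.

Primer A (GTACAAGAATAC) matches the top strand at positions 46–57 (3' end points downstream).
Primer B (AGGGTGGAGATGGTCA) also matches the top strand directly, at positions 79–94 — its reverse complement TGACCATCTCCACCCT is not present.
Both primers anneal to the bottom strand with 3' ends pointing the same way, so neither can prime synthesis back toward the other.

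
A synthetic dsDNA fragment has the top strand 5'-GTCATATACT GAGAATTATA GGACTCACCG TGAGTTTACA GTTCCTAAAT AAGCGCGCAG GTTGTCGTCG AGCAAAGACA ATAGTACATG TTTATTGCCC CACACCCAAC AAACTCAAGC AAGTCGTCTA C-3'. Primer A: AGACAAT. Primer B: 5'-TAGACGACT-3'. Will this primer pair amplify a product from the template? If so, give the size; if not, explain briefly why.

Primer A (AGACAAT) matches the top strand at positions 76–82; it acts as a forward primer.
Primer B's reverse complement is AGTCGTCTA, matching the top strand at positions 122–130; it acts as a reverse primer.
The 3' ends face each other across positions 76–130, giving a 55 bp product.

Yes — a 55 bp product.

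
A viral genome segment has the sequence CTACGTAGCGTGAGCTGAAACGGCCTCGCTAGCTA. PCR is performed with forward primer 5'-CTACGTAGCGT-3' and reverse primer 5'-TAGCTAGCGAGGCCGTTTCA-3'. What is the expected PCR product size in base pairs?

The forward primer matches the template at positions 1–11.
Reverse complement of the reverse primer: TGAAACGGCCTCGCTAGCTA. This occurs on the top strand at positions 16–35.
Product length = (reverse-primer end) − (forward-primer start) + 1 = 35 − 1 + 1 = 35 bp.

35 bp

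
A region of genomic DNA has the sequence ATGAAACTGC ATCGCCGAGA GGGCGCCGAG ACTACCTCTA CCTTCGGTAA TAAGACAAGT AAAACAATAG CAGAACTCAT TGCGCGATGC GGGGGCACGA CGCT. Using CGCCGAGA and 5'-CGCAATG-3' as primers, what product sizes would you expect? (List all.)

The forward primer CGCCGAGA matches the top strand at positions 13–20, 24–31.
The reverse primer's reverse complement is CATTGCG, matching at positions 78–84.
Each forward site pairs with the reverse site to give a product ending at position 84: sizes 72, 61 bp.

72 bp, 61 bp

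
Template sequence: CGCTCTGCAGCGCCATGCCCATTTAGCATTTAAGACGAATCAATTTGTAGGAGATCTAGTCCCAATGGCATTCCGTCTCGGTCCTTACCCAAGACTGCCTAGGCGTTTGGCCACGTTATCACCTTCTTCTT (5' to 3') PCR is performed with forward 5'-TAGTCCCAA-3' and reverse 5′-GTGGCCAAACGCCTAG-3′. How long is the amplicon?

The forward primer matches the template at positions 57–65.
The reverse primer's reverse complement is CTAGGCGTTTGGCCAC, which matches the template at positions 99–114.
The product runs from position 57 to position 114, so its length is 114 − 57 + 1 = 58 bp.

58 bp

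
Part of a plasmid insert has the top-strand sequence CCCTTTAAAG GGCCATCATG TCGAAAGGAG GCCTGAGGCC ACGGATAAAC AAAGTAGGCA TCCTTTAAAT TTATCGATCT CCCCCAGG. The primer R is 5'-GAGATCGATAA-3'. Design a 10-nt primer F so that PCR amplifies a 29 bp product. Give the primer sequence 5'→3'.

5'-AGTAGGCATC-3'

The reverse primer's reverse complement TTATCGATCTC matches the template at positions 71–81, so the product ends at position 81.
A 29 bp product then starts at position 81 − 29 + 1 = 53.
The forward primer is identical to the top strand there: AGTAGGCATC.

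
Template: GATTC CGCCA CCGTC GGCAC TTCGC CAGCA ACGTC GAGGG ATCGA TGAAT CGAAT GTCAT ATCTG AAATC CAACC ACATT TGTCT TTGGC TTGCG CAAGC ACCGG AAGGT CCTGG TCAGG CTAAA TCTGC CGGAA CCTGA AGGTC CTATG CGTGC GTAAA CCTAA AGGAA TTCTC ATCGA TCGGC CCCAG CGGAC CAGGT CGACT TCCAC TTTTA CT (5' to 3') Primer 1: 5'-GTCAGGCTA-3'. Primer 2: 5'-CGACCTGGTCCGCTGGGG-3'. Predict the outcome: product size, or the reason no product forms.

Yes — an 88 bp product.

Primer 1 (GTCAGGCTA) matches the top strand at positions 115–123; it acts as a forward primer.
Primer 2's reverse complement is CCCCAGCGGACCAGGTCG, matching the top strand at positions 185–202; it acts as a reverse primer.
The 3' ends face each other across positions 115–202, giving an 88 bp product.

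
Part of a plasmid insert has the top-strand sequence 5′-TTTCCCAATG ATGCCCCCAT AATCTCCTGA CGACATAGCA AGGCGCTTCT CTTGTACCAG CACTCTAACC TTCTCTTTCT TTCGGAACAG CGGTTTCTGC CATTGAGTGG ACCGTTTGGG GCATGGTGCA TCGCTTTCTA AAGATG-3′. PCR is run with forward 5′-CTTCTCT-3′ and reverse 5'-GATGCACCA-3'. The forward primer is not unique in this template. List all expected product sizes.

87 bp, 63 bp

The forward primer CTTCTCT matches the top strand at positions 46–52, 70–76.
The reverse primer's reverse complement is TGGTGCATC, matching at positions 124–132.
Each forward site pairs with the reverse site to give a product ending at position 132: sizes 87, 63 bp.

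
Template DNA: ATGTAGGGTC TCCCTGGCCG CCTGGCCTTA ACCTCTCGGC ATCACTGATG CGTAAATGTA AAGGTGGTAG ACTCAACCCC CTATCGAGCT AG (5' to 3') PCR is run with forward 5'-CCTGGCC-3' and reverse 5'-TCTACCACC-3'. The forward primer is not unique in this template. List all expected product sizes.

The forward primer CCTGGCC matches the top strand at positions 13–19, 21–27.
The reverse primer's reverse complement is GGTGGTAGA, matching at positions 63–71.
Each forward site pairs with the reverse site to give a product ending at position 71: sizes 59, 51 bp.

59 bp, 51 bp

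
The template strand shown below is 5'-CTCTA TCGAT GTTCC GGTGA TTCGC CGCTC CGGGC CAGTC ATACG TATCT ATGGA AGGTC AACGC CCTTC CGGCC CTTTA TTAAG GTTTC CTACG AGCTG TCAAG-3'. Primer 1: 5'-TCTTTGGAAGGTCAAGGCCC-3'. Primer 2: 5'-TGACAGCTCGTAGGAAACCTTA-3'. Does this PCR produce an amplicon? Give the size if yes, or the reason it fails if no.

No product — primer 1 has no binding site in the template.

Primer 1 (TCTTTGGAAGGTCAAGGCCC) does not match the top strand, and its reverse complement GGGCCTTGACCTTCCAAAGA does not match either.
With no annealing site for primer 1, no amplification occurs.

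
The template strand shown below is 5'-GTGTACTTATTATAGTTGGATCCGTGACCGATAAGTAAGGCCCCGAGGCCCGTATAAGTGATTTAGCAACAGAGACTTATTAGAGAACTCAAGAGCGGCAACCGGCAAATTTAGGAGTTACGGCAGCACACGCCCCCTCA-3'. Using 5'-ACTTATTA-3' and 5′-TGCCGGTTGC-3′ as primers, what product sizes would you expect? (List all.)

The forward primer ACTTATTA matches the top strand at positions 5–12, 75–82.
The reverse primer's reverse complement is GCAACCGGCA, matching at positions 98–107.
Each forward site pairs with the reverse site to give a product ending at position 107: sizes 103, 33 bp.

103 bp, 33 bp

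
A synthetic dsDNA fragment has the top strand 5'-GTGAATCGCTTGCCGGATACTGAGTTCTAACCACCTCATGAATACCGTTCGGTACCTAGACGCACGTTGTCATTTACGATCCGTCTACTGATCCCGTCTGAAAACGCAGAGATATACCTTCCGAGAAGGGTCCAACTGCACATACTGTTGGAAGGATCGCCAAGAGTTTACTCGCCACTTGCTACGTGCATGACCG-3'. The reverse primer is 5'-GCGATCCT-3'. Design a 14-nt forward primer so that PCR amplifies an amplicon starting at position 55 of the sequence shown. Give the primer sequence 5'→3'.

The reverse primer's reverse complement AGGATCGC matches the template at positions 153–160; the product starts at position 55.
The forward primer is identical to the top strand over positions 55–68: CCTAGACGCACGTT.

5'-CCTAGACGCACGTT-3'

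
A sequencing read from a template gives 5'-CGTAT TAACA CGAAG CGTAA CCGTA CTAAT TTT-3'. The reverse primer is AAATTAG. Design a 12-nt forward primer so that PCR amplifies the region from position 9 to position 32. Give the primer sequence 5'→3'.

The reverse primer's reverse complement CTAATTT matches the template at positions 26–32; the product starts at position 9.
The forward primer is identical to the top strand over positions 9–20: CACGAAGCGTAA.

5'-CACGAAGCGTAA-3'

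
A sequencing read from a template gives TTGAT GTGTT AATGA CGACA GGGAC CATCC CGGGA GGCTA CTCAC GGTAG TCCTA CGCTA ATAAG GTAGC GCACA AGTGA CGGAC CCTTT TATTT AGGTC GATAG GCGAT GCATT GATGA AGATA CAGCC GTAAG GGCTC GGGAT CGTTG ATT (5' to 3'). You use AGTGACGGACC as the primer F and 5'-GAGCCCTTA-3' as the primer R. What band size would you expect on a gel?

Forward primer AGTGACGGACC is found on the top strand at positions 76–86.
The reverse primer's reverse complement is TAAGGGCTC, which matches the template at positions 132–140.
Product length = (reverse-primer end) − (forward-primer start) + 1 = 140 − 76 + 1 = 65 bp.

65 bp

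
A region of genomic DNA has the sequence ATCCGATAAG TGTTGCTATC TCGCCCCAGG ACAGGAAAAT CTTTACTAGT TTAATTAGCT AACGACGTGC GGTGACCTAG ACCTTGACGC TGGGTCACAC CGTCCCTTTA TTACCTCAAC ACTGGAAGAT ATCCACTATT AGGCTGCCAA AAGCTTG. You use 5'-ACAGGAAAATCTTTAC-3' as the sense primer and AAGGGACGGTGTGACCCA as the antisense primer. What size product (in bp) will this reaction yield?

Scanning the template, ACAGGAAAATCTTTAC occurs at positions 31–46; this primer anneals to the bottom strand there with its 3' end pointing downstream.
Reverse complement of the reverse primer: TGGGTCACACCGTCCCTT. This occurs on the top strand at positions 91–108.
Product length = (reverse-primer end) − (forward-primer start) + 1 = 108 − 31 + 1 = 78 bp.

78 bp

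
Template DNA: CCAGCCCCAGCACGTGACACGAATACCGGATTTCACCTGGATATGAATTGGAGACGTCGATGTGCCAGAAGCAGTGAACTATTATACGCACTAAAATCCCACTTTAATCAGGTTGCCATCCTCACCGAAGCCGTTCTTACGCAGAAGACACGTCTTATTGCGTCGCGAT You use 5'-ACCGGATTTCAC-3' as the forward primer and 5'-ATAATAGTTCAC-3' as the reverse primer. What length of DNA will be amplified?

61 bp

Forward primer ACCGGATTTCAC is found on the top strand at positions 25–36.
Reverse complement of the reverse primer: GTGAACTATTAT. This occurs on the top strand at positions 74–85.
Product length = (reverse-primer end) − (forward-primer start) + 1 = 85 − 25 + 1 = 61 bp.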